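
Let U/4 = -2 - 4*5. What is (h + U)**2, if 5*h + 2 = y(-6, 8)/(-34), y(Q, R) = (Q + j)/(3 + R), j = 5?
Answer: 27326404249/3496900 ≈ 7814.5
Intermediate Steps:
y(Q, R) = (5 + Q)/(3 + R) (y(Q, R) = (Q + 5)/(3 + R) = (5 + Q)/(3 + R))
h = -747/1870 (h = -2/5 + (((5 - 6)/(3 + 8))/(-34))/5 = -2/5 + ((-1/11)*(-1/34))/5 = -2/5 + (((1/11)*(-1))*(-1/34))/5 = -2/5 + (-1/11*(-1/34))/5 = -2/5 + (1/5)*(1/374) = -2/5 + 1/1870 = -747/1870 ≈ -0.39947)
U = -88 (U = 4*(-2 - 4*5) = 4*(-2 - 20) = 4*(-22) = -88)
(h + U)**2 = (-747/1870 - 88)**2 = (-165307/1870)**2 = 27326404249/3496900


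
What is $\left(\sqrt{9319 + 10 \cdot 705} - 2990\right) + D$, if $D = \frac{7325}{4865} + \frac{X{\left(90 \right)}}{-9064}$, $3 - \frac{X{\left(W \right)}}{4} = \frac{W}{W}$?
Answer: $- \frac{3294544038}{1102409} + \sqrt{16369} \approx -2860.6$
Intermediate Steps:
$X{\left(W \right)} = 8$ ($X{\left(W \right)} = 12 - 4 \frac{W}{W} = 12 - 4 = 8$)
$D = \frac{1658872}{1102409}$ ($D = \frac{7325}{4865} + \frac{8}{-9064} = 7325 \cdot \frac{1}{4865} + 8 \left(- \frac{1}{9064}\right) = \frac{1465}{973} - \frac{1}{1133} = \frac{1658872}{1102409} \approx 1.5048$)
$\left(\sqrt{9319 + 10 \cdot 705} - 2990\right) + D = \left(\sqrt{9319 + 10 \cdot 705} - 2990\right) + \frac{1658872}{1102409} = \left(\sqrt{9319 + 7050} - 2990\right) + \frac{1658872}{1102409} = \left(\sqrt{16369} - 2990\right) + \frac{1658872}{1102409} = \left(-2990 + \sqrt{16369}\right) + \frac{1658872}{1102409} = - \frac{3294544038}{1102409} + \sqrt{16369}$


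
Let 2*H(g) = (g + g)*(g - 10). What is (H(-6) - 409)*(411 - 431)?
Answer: 6260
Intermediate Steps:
H(g) = g*(-10 + g) (H(g) = ((g + g)*(g - 10))/2 = ((2*g)*(-10 + g))/2 = (2*g*(-10 + g))/2 = g*(-10 + g))
(H(-6) - 409)*(411 - 431) = (-6*(-10 - 6) - 409)*(411 - 431) = (-6*(-16) - 409)*(-20) = (96 - 409)*(-20) = -313*(-20) = 6260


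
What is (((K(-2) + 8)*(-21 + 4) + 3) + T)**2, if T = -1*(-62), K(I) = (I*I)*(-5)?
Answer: 72361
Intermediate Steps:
K(I) = -5*I**2 (K(I) = I**2*(-5) = -5*I**2)
T = 62
(((K(-2) + 8)*(-21 + 4) + 3) + T)**2 = (((-5*(-2)**2 + 8)*(-21 + 4) + 3) + 62)**2 = (((-5*4 + 8)*(-17) + 3) + 62)**2 = (((-20 + 8)*(-17) + 3) + 62)**2 = ((-12*(-17) + 3) + 62)**2 = ((204 + 3) + 62)**2 = (207 + 62)**2 = 269**2 = 72361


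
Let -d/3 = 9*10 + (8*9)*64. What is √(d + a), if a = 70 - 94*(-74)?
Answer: 2*I*√1767 ≈ 84.071*I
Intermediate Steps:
a = 7026 (a = 70 + 6956 = 7026)
d = -14094 (d = -3*(9*10 + (8*9)*64) = -3*(90 + 72*64) = -3*(90 + 4608) = -3*4698 = -14094)
√(d + a) = √(-14094 + 7026) = √(-7068) = 2*I*√1767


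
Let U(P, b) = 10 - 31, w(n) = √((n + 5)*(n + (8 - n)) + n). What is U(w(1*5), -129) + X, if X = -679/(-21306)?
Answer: -446747/21306 ≈ -20.968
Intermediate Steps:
w(n) = √(40 + 9*n) (w(n) = √((5 + n)*8 + n) = √((40 + 8*n) + n) = √(40 + 9*n))
X = 679/21306 (X = -679*(-1/21306) = 679/21306 ≈ 0.031869)
U(P, b) = -21
U(w(1*5), -129) + X = -21 + 679/21306 = -446747/21306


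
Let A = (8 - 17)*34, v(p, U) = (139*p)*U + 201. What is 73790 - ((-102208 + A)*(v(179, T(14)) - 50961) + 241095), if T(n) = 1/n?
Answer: -35151120198/7 ≈ -5.0216e+9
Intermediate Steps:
v(p, U) = 201 + 139*U*p (v(p, U) = 139*U*p + 201 = 201 + 139*U*p)
A = -306 (A = -9*34 = -306)
73790 - ((-102208 + A)*(v(179, T(14)) - 50961) + 241095) = 73790 - ((-102208 - 306)*((201 + 139*179/14) - 50961) + 241095) = 73790 - (-102514*((201 + 139*(1/14)*179) - 50961) + 241095) = 73790 - (-102514*((201 + 24881/14) - 50961) + 241095) = 73790 - (-102514*(27695/14 - 50961) + 241095) = 73790 - (-102514*(-685759/14) + 241095) = 73790 - (35149949063/7 + 241095) = 73790 - 1*35151636728/7 = 73790 - 35151636728/7 = -35151120198/7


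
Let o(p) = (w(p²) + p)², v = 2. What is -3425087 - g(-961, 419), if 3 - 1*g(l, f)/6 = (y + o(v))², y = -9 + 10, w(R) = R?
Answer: -3416891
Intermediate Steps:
o(p) = (p + p²)² (o(p) = (p² + p)² = (p + p²)²)
y = 1
g(l, f) = -8196 (g(l, f) = 18 - 6*(1 + 2²*(1 + 2)²)² = 18 - 6*(1 + 4*3²)² = 18 - 6*(1 + 4*9)² = 18 - 6*(1 + 36)² = 18 - 6*37² = 18 - 6*1369 = 18 - 8214 = -8196)
-3425087 - g(-961, 419) = -3425087 - 1*(-8196) = -3425087 + 8196 = -3416891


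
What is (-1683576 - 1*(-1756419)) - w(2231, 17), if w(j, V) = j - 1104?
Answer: 71716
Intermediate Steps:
w(j, V) = -1104 + j
(-1683576 - 1*(-1756419)) - w(2231, 17) = (-1683576 - 1*(-1756419)) - (-1104 + 2231) = (-1683576 + 1756419) - 1*1127 = 72843 - 1127 = 71716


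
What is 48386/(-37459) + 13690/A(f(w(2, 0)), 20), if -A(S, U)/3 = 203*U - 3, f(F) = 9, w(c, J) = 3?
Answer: -1101719716/455913489 ≈ -2.4165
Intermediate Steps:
A(S, U) = 9 - 609*U (A(S, U) = -3*(203*U - 3) = -3*(-3 + 203*U) = 9 - 609*U)
48386/(-37459) + 13690/A(f(w(2, 0)), 20) = 48386/(-37459) + 13690/(9 - 609*20) = 48386*(-1/37459) + 13690/(9 - 12180) = -48386/37459 + 13690/(-12171) = -48386/37459 + 13690*(-1/12171) = -48386/37459 - 13690/12171 = -1101719716/455913489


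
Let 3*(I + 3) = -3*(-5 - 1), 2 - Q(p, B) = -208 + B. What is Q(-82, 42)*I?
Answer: 504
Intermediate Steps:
Q(p, B) = 210 - B (Q(p, B) = 2 - (-208 + B) = 2 + (208 - B) = 210 - B)
I = 3 (I = -3 + (-3*(-5 - 1))/3 = -3 + (-3*(-6))/3 = -3 + (1/3)*18 = -3 + 6 = 3)
Q(-82, 42)*I = (210 - 1*42)*3 = (210 - 42)*3 = 168*3 = 504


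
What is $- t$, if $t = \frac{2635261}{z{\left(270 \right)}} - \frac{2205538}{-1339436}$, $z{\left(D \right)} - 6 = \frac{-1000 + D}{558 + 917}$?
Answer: $- \frac{37188707156019}{77687288} \approx -4.787 \cdot 10^{5}$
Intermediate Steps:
$z{\left(D \right)} = \frac{314}{59} + \frac{D}{1475}$ ($z{\left(D \right)} = 6 + \frac{-1000 + D}{558 + 917} = 6 + \frac{-1000 + D}{1475} = 6 + \left(-1000 + D\right) \frac{1}{1475} = 6 + \left(- \frac{40}{59} + \frac{D}{1475}\right) = \frac{314}{59} + \frac{D}{1475}$)
$t = \frac{37188707156019}{77687288}$ ($t = \frac{2635261}{\frac{314}{59} + \frac{1}{1475} \cdot 270} - \frac{2205538}{-1339436} = \frac{2635261}{\frac{314}{59} + \frac{54}{295}} - - \frac{1102769}{669718} = \frac{2635261}{\frac{1624}{295}} + \frac{1102769}{669718} = 2635261 \cdot \frac{295}{1624} + \frac{1102769}{669718} = \frac{777401995}{1624} + \frac{1102769}{669718} = \frac{37188707156019}{77687288} \approx 4.787 \cdot 10^{5}$)
$- t = \left(-1\right) \frac{37188707156019}{77687288} = - \frac{37188707156019}{77687288}$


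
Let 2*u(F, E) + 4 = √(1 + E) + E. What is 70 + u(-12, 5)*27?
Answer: 167/2 + 27*√6/2 ≈ 116.57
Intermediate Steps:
u(F, E) = -2 + E/2 + √(1 + E)/2 (u(F, E) = -2 + (√(1 + E) + E)/2 = -2 + (E + √(1 + E))/2 = -2 + (E/2 + √(1 + E)/2) = -2 + E/2 + √(1 + E)/2)
70 + u(-12, 5)*27 = 70 + (-2 + (½)*5 + √(1 + 5)/2)*27 = 70 + (-2 + 5/2 + √6/2)*27 = 70 + (½ + √6/2)*27 = 70 + (27/2 + 27*√6/2) = 167/2 + 27*√6/2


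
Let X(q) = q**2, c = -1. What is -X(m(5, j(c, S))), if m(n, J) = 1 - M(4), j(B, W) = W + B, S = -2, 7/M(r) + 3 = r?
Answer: -36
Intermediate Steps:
M(r) = 7/(-3 + r)
j(B, W) = B + W
m(n, J) = -6 (m(n, J) = 1 - 7/(-3 + 4) = 1 - 7/1 = 1 - 7 = -6)
-X(m(5, j(c, S))) = -1*(-6)**2 = -1*36 = -36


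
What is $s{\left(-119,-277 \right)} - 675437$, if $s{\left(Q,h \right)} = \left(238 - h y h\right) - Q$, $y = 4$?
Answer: $-981996$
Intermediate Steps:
$s{\left(Q,h \right)} = 238 - Q - 4 h^{2}$ ($s{\left(Q,h \right)} = \left(238 - h 4 h\right) - Q = \left(238 - 4 h h\right) - Q = \left(238 - 4 h^{2}\right) - Q = 238 - Q - 4 h^{2}$)
$s{\left(-119,-277 \right)} - 675437 = \left(238 - -119 - 4 \left(-277\right)^{2}\right) - 675437 = \left(238 + 119 - 306916\right) - 675437 = -306559 - 675437 = -981996$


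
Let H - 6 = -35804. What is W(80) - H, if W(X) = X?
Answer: 35878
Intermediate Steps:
H = -35798 (H = 6 - 35804 = -35798)
W(80) - H = 80 - 1*(-35798) = 80 + 35798 = 35878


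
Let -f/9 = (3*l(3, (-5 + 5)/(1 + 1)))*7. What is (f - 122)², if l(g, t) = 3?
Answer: 474721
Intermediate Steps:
f = -567 (f = -9*3*3*7 = -81*7 = -9*63 = -567)
(f - 122)² = (-567 - 122)² = (-689)² = 474721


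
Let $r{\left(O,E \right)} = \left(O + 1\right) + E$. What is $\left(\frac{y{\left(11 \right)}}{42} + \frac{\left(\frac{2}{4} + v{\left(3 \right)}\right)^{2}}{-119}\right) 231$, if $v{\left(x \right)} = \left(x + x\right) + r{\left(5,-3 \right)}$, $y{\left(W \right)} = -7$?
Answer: $- \frac{14531}{68} \approx -213.69$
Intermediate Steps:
$r{\left(O,E \right)} = 1 + E + O$ ($r{\left(O,E \right)} = \left(1 + O\right) + E = 1 + E + O$)
$v{\left(x \right)} = 3 + 2 x$ ($v{\left(x \right)} = \left(x + x\right) + \left(1 - 3 + 5\right) = 2 x + 3 = 3 + 2 x$)
$\left(\frac{y{\left(11 \right)}}{42} + \frac{\left(\frac{2}{4} + v{\left(3 \right)}\right)^{2}}{-119}\right) 231 = \left(- \frac{7}{42} + \frac{\left(\frac{2}{4} + \left(3 + 2 \cdot 3\right)\right)^{2}}{-119}\right) 231 = \left(\left(-7\right) \frac{1}{42} + \left(2 \cdot \frac{1}{4} + \left(3 + 6\right)\right)^{2} \left(- \frac{1}{119}\right)\right) 231 = \left(- \frac{1}{6} + \left(\frac{1}{2} + 9\right)^{2} \left(- \frac{1}{119}\right)\right) 231 = \left(- \frac{1}{6} + \left(\frac{19}{2}\right)^{2} \left(- \frac{1}{119}\right)\right) 231 = \left(- \frac{1}{6} + \frac{361}{4} \left(- \frac{1}{119}\right)\right) 231 = \left(- \frac{1}{6} - \frac{361}{476}\right) 231 = \left(- \frac{1321}{1428}\right) 231 = - \frac{14531}{68}$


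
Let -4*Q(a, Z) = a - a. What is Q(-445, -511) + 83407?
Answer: 83407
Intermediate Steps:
Q(a, Z) = 0 (Q(a, Z) = -(a - a)/4 = -1/4*0 = 0)
Q(-445, -511) + 83407 = 0 + 83407 = 83407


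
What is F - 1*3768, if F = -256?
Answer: -4024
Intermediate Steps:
F - 1*3768 = -256 - 1*3768 = -256 - 3768 = -4024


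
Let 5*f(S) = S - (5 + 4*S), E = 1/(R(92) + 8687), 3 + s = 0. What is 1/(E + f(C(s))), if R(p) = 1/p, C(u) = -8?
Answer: 799205/3037071 ≈ 0.26315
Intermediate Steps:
s = -3 (s = -3 + 0 = -3)
E = 92/799205 (E = 1/(1/92 + 8687) = 1/(799205/92) = 92/799205 ≈ 0.00011511)
f(S) = -1 - 3*S/5 (f(S) = (S - (5 + 4*S))/5 = (S + (-5 - 4*S))/5 = (-5 - 3*S)/5 = -1 - 3*S/5)
1/(E + f(C(s))) = 1/(92/799205 + (-1 - ⅗*(-8))) = 1/(92/799205 + (-1 + 24/5)) = 1/(92/799205 + 19/5) = 1/(3037071/799205) = 799205/3037071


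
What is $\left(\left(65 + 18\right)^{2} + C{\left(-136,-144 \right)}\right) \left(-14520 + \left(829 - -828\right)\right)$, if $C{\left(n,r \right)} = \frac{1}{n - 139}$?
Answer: $- \frac{24368619062}{275} \approx -8.8613 \cdot 10^{7}$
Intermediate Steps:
$C{\left(n,r \right)} = \frac{1}{-139 + n}$
$\left(\left(65 + 18\right)^{2} + C{\left(-136,-144 \right)}\right) \left(-14520 + \left(829 - -828\right)\right) = \left(\left(65 + 18\right)^{2} + \frac{1}{-139 - 136}\right) \left(-14520 + \left(829 - -828\right)\right) = \left(83^{2} + \frac{1}{-275}\right) \left(-14520 + \left(829 + 828\right)\right) = \left(6889 - \frac{1}{275}\right) \left(-14520 + 1657\right) = \frac{1894474}{275} \left(-12863\right) = - \frac{24368619062}{275}$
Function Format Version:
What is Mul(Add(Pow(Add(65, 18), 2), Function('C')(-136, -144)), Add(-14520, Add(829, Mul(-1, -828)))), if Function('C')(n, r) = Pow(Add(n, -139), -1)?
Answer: Rational(-24368619062, 275) ≈ -8.8613e+7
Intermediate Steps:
Function('C')(n, r) = Pow(Add(-139, n), -1)
Mul(Add(Pow(Add(65, 18), 2), Function('C')(-136, -144)), Add(-14520, Add(829, Mul(-1, -828)))) = Mul(Add(Pow(Add(65, 18), 2), Pow(Add(-139, -136), -1)), Add(-14520, Add(829, Mul(-1, -828)))) = Mul(Add(Pow(83, 2), Pow(-275, -1)), Add(-14520, Add(829, 828))) = Mul(Add(6889, Rational(-1, 275)), Add(-14520, 1657)) = Mul(Rational(1894474, 275), -12863) = Rational(-24368619062, 275)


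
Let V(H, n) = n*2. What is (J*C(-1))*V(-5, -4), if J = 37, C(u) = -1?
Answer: 296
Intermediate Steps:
V(H, n) = 2*n
(J*C(-1))*V(-5, -4) = (37*(-1))*(2*(-4)) = -37*(-8) = 296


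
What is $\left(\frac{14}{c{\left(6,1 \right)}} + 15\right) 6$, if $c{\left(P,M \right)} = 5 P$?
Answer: $\frac{464}{5} \approx 92.8$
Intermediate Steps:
$\left(\frac{14}{c{\left(6,1 \right)}} + 15\right) 6 = \left(\frac{14}{5 \cdot 6} + 15\right) 6 = \left(\frac{14}{30} + 15\right) 6 = \left(14 \cdot \frac{1}{30} + 15\right) 6 = \left(\frac{7}{15} + 15\right) 6 = \frac{232}{15} \cdot 6 = \frac{464}{5}$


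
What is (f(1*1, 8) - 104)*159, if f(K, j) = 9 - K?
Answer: -15264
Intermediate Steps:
(f(1*1, 8) - 104)*159 = ((9 - 1) - 104)*159 = (8 - 104)*159 = -96*159 = -15264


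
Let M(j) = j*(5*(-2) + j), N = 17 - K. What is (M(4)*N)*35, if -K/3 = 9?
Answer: -36960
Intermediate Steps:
K = -27 (K = -3*9 = -27)
N = 44 (N = 17 - 1*(-27) = 17 + 27 = 44)
M(j) = j*(-10 + j)
(M(4)*N)*35 = ((4*(-10 + 4))*44)*35 = ((4*(-6))*44)*35 = -24*44*35 = -1056*35 = -36960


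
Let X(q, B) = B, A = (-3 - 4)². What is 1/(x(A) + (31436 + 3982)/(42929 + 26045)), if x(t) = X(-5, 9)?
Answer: 34487/328092 ≈ 0.10511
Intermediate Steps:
A = 49 (A = (-7)² = 49)
x(t) = 9
1/(x(A) + (31436 + 3982)/(42929 + 26045)) = 1/(9 + (31436 + 3982)/(42929 + 26045)) = 1/(9 + 35418/68974) = 1/(9 + 35418*(1/68974)) = 1/(9 + 17709/34487) = 1/(328092/34487) = 34487/328092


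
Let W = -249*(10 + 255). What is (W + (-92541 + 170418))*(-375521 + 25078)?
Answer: -4167468156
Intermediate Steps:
W = -65985 (W = -249*265 = -65985)
(W + (-92541 + 170418))*(-375521 + 25078) = (-65985 + (-92541 + 170418))*(-375521 + 25078) = (-65985 + 77877)*(-350443) = 11892*(-350443) = -4167468156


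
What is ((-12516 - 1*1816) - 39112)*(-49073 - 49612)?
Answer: 5274121140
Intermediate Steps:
((-12516 - 1*1816) - 39112)*(-49073 - 49612) = ((-12516 - 1816) - 39112)*(-98685) = (-14332 - 39112)*(-98685) = -53444*(-98685) = 5274121140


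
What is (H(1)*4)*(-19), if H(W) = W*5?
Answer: -380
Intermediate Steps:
H(W) = 5*W
(H(1)*4)*(-19) = ((5*1)*4)*(-19) = (5*4)*(-19) = 20*(-19) = -380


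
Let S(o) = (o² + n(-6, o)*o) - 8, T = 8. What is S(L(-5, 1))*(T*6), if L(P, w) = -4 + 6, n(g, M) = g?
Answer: -768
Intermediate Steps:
L(P, w) = 2
S(o) = -8 + o² - 6*o (S(o) = (o² - 6*o) - 8 = -8 + o² - 6*o)
S(L(-5, 1))*(T*6) = (-8 + 2² - 6*2)*(8*6) = (-8 + 4 - 12)*48 = -16*48 = -768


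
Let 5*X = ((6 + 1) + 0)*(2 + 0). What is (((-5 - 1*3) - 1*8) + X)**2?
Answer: 4356/25 ≈ 174.24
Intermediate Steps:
X = 14/5 (X = (((6 + 1) + 0)*(2 + 0))/5 = ((7 + 0)*2)/5 = (7*2)/5 = (1/5)*14 = 14/5 ≈ 2.8000)
(((-5 - 1*3) - 1*8) + X)**2 = (((-5 - 1*3) - 1*8) + 14/5)**2 = (((-5 - 3) - 8) + 14/5)**2 = ((-8 - 8) + 14/5)**2 = (-16 + 14/5)**2 = (-66/5)**2 = 4356/25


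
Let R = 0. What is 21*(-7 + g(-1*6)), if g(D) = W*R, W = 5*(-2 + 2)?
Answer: -147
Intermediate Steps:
W = 0 (W = 5*0 = 0)
g(D) = 0 (g(D) = 0*0 = 0)
21*(-7 + g(-1*6)) = 21*(-7 + 0) = 21*(-7) = -147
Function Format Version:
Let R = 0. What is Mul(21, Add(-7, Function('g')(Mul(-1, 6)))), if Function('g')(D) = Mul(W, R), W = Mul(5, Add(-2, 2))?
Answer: -147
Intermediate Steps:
W = 0 (W = Mul(5, 0) = 0)
Function('g')(D) = 0 (Function('g')(D) = Mul(0, 0) = 0)
Mul(21, Add(-7, Function('g')(Mul(-1, 6)))) = Mul(21, Add(-7, 0)) = Mul(21, -7) = -147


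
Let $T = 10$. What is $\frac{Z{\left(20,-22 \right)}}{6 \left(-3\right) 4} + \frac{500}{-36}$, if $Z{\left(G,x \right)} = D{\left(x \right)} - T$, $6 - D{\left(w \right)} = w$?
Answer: $- \frac{509}{36} \approx -14.139$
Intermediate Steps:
$D{\left(w \right)} = 6 - w$
$Z{\left(G,x \right)} = -4 - x$ ($Z{\left(G,x \right)} = \left(6 - x\right) - 10 = -4 - x$)
$\frac{Z{\left(20,-22 \right)}}{6 \left(-3\right) 4} + \frac{500}{-36} = \frac{-4 - -22}{6 \left(-3\right) 4} + \frac{500}{-36} = \frac{-4 + 22}{\left(-18\right) 4} + 500 \left(- \frac{1}{36}\right) = \frac{18}{-72} - \frac{125}{9} = 18 \left(- \frac{1}{72}\right) - \frac{125}{9} = - \frac{1}{4} - \frac{125}{9} = - \frac{509}{36}$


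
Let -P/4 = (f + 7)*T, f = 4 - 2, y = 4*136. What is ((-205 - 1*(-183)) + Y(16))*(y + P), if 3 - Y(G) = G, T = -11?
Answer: -32900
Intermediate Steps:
y = 544
Y(G) = 3 - G
f = 2
P = 396 (P = -4*(2 + 7)*(-11) = -36*(-11) = -4*(-99) = 396)
((-205 - 1*(-183)) + Y(16))*(y + P) = ((-205 - 1*(-183)) + (3 - 1*16))*(544 + 396) = ((-205 + 183) + (3 - 16))*940 = (-22 - 13)*940 = -35*940 = -32900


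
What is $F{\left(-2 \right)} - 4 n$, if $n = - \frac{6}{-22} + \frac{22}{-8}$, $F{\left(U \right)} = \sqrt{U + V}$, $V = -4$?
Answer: $\frac{109}{11} + i \sqrt{6} \approx 9.9091 + 2.4495 i$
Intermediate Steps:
$F{\left(U \right)} = \sqrt{-4 + U}$ ($F{\left(U \right)} = \sqrt{U - 4} = \sqrt{-4 + U}$)
$n = - \frac{109}{44}$ ($n = \left(-6\right) \left(- \frac{1}{22}\right) + 22 \left(- \frac{1}{8}\right) = \frac{3}{11} - \frac{11}{4} = - \frac{109}{44} \approx -2.4773$)
$F{\left(-2 \right)} - 4 n = \sqrt{-4 - 2} - - \frac{109}{11} = \sqrt{-6} + \frac{109}{11} = i \sqrt{6} + \frac{109}{11} = \frac{109}{11} + i \sqrt{6}$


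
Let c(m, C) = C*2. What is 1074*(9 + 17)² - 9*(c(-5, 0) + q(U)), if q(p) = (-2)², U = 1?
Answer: 725988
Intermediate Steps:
c(m, C) = 2*C
q(p) = 4
1074*(9 + 17)² - 9*(c(-5, 0) + q(U)) = 1074*(9 + 17)² - 9*(2*0 + 4) = 1074*26² - 9*(0 + 4) = 1074*676 - 9*4 = 726024 - 36 = 725988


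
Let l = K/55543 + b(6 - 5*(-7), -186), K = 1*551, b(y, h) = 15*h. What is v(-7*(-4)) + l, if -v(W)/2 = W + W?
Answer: -161185235/55543 ≈ -2902.0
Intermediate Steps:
K = 551
v(W) = -4*W (v(W) = -2*(W + W) = -4*W)
l = -154964419/55543 (l = 551/55543 + 15*(-186) = 551*(1/55543) - 2790 = 551/55543 - 2790 = -154964419/55543 ≈ -2790.0)
v(-7*(-4)) + l = -(-28)*(-4) - 154964419/55543 = -4*28 - 154964419/55543 = -112 - 154964419/55543 = -161185235/55543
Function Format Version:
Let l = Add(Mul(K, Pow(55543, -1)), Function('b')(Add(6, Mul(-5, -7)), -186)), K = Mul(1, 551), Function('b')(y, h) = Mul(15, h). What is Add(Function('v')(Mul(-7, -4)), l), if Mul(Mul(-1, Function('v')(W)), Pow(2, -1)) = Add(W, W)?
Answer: Rational(-161185235, 55543) ≈ -2902.0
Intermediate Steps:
K = 551
Function('v')(W) = Mul(-4, W) (Function('v')(W) = Mul(-2, Add(W, W)) = Mul(-2, Mul(2, W)) = Mul(-4, W))
l = Rational(-154964419, 55543) (l = Add(Mul(551, Pow(55543, -1)), Mul(15, -186)) = Add(Mul(551, Rational(1, 55543)), -2790) = Add(Rational(551, 55543), -2790) = Rational(-154964419, 55543) ≈ -2790.0)
Add(Function('v')(Mul(-7, -4)), l) = Add(Mul(-4, Mul(-7, -4)), Rational(-154964419, 55543)) = Add(Mul(-4, 28), Rational(-154964419, 55543)) = Add(-112, Rational(-154964419, 55543)) = Rational(-161185235, 55543)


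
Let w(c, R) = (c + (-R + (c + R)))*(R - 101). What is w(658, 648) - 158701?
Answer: 561151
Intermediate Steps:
w(c, R) = 2*c*(-101 + R) (w(c, R) = (c + (-R + (R + c)))*(-101 + R) = (c + c)*(-101 + R) = (2*c)*(-101 + R) = 2*c*(-101 + R))
w(658, 648) - 158701 = 2*658*(-101 + 648) - 158701 = 2*658*547 - 158701 = 719852 - 158701 = 561151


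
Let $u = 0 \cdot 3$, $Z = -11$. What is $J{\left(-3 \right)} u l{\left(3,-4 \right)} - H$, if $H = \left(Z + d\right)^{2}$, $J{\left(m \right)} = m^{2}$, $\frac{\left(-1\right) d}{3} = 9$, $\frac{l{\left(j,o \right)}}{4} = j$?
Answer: $-1444$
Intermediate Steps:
$l{\left(j,o \right)} = 4 j$
$d = -27$ ($d = \left(-3\right) 9 = -27$)
$u = 0$
$H = 1444$ ($H = \left(-11 - 27\right)^{2} = \left(-38\right)^{2} = 1444$)
$J{\left(-3 \right)} u l{\left(3,-4 \right)} - H = \left(-3\right)^{2} \cdot 0 \cdot 4 \cdot 3 - 1444 = 9 \cdot 0 \cdot 12 - 1444 = 0 \cdot 12 - 1444 = 0 - 1444 = -1444$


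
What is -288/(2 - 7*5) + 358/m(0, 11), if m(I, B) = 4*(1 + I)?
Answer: 2161/22 ≈ 98.227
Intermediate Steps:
m(I, B) = 4 + 4*I
-288/(2 - 7*5) + 358/m(0, 11) = -288/(2 - 7*5) + 358/(4 + 4*0) = -288/(2 - 35) + 358/(4 + 0) = -288/(-33) + 358/4 = -288*(-1/33) + 358*(1/4) = 96/11 + 179/2 = 2161/22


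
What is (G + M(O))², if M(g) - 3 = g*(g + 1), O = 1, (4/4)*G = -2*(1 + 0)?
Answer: 9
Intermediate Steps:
G = -2 (G = -2*(1 + 0) = -2*1 = -2)
M(g) = 3 + g*(1 + g) (M(g) = 3 + g*(g + 1) = 3 + g*(1 + g))
(G + M(O))² = (-2 + (3 + 1 + 1²))² = (-2 + (3 + 1 + 1))² = (-2 + 5)² = 3² = 9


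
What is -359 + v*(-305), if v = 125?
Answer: -38484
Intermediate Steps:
-359 + v*(-305) = -359 + 125*(-305) = -359 - 38125 = -38484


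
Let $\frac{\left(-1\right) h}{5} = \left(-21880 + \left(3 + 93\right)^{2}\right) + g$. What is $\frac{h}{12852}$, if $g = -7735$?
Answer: $\frac{101995}{12852} \approx 7.9361$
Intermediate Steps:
$h = 101995$ ($h = - 5 \left(\left(-21880 + \left(3 + 93\right)^{2}\right) - 7735\right) = - 5 \left(\left(-21880 + 96^{2}\right) - 7735\right) = - 5 \left(\left(-21880 + 9216\right) - 7735\right) = - 5 \left(-12664 - 7735\right) = \left(-5\right) \left(-20399\right) = 101995$)
$\frac{h}{12852} = \frac{101995}{12852}$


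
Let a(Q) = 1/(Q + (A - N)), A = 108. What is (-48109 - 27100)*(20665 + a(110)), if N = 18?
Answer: -310838872209/200 ≈ -1.5542e+9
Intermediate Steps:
a(Q) = 1/(90 + Q) (a(Q) = 1/(Q + (108 - 1*18)) = 1/(Q + (108 - 18)) = 1/(Q + 90) = 1/(90 + Q))
(-48109 - 27100)*(20665 + a(110)) = (-48109 - 27100)*(20665 + 1/(90 + 110)) = -75209*(20665 + 1/200) = -75209*4133001/200 = -310838872209/200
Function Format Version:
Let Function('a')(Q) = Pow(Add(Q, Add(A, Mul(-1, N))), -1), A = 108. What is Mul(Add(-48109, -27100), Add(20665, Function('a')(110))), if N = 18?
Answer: Rational(-310838872209, 200) ≈ -1.5542e+9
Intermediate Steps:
Function('a')(Q) = Pow(Add(90, Q), -1) (Function('a')(Q) = Pow(Add(Q, Add(108, Mul(-1, 18))), -1) = Pow(Add(Q, Add(108, -18)), -1) = Pow(Add(Q, 90), -1) = Pow(Add(90, Q), -1))
Mul(Add(-48109, -27100), Add(20665, Function('a')(110))) = Mul(Add(-48109, -27100), Add(20665, Pow(Add(90, 110), -1))) = Mul(-75209, Add(20665, Pow(200, -1))) = Mul(-75209, Add(20665, Rational(1, 200))) = Mul(-75209, Rational(4133001, 200)) = Rational(-310838872209, 200)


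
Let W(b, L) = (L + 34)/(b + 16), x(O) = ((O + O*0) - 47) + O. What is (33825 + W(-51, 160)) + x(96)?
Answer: 1188756/35 ≈ 33964.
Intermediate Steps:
x(O) = -47 + 2*O (x(O) = ((O + 0) - 47) + O = (O - 47) + O = (-47 + O) + O = -47 + 2*O)
W(b, L) = (34 + L)/(16 + b)
(33825 + W(-51, 160)) + x(96) = (33825 + (34 + 160)/(16 - 51)) + (-47 + 2*96) = (33825 + 194/(-35)) + (-47 + 192) = (33825 - 1/35*194) + 145 = (33825 - 194/35) + 145 = 1183681/35 + 145 = 1188756/35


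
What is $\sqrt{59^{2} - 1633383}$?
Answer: $i \sqrt{1629902} \approx 1276.7 i$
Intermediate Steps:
$\sqrt{59^{2} - 1633383} = \sqrt{3481 - 1633383} = \sqrt{-1629902} = i \sqrt{1629902}$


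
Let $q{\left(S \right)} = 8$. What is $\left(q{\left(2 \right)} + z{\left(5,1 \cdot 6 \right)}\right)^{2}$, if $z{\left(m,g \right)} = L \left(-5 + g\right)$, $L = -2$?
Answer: $36$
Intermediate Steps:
$z{\left(m,g \right)} = 10 - 2 g$ ($z{\left(m,g \right)} = - 2 \left(-5 + g\right) = 10 - 2 g$)
$\left(q{\left(2 \right)} + z{\left(5,1 \cdot 6 \right)}\right)^{2} = \left(8 + \left(10 - 2 \cdot 1 \cdot 6\right)\right)^{2} = \left(8 + \left(10 - 12\right)\right)^{2} = \left(8 - 2\right)^{2} = 6^{2} = 36$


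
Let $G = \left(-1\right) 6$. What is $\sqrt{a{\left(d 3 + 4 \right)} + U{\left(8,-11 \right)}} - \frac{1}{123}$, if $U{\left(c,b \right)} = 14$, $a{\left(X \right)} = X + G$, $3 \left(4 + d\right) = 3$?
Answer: $- \frac{1}{123} + \sqrt{3} \approx 1.7239$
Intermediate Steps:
$d = -3$ ($d = -4 + \frac{1}{3} \cdot 3 = -4 + 1 = -3$)
$G = -6$
$a{\left(X \right)} = -6 + X$ ($a{\left(X \right)} = X - 6 = -6 + X$)
$\sqrt{a{\left(d 3 + 4 \right)} + U{\left(8,-11 \right)}} - \frac{1}{123} = \sqrt{\left(-6 + \left(\left(-3\right) 3 + 4\right)\right) + 14} - \frac{1}{123} = \sqrt{\left(-6 + \left(-9 + 4\right)\right) + 14} - \frac{1}{123} = \sqrt{\left(-6 - 5\right) + 14} - \frac{1}{123} = \sqrt{-11 + 14} - \frac{1}{123} = \sqrt{3} - \frac{1}{123} = - \frac{1}{123} + \sqrt{3}$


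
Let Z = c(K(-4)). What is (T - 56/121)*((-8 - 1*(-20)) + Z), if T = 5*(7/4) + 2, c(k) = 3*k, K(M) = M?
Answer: 0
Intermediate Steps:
Z = -12 (Z = 3*(-4) = -12)
T = 43/4 (T = 5*(7*(¼)) + 2 = 5*(7/4) + 2 = 35/4 + 2 = 43/4 ≈ 10.750)
(T - 56/121)*((-8 - 1*(-20)) + Z) = (43/4 - 56/121)*((-8 - 1*(-20)) - 12) = (43/4 - 56*1/121)*((-8 + 20) - 12) = (43/4 - 56/121)*(12 - 12) = (4979/484)*0 = 0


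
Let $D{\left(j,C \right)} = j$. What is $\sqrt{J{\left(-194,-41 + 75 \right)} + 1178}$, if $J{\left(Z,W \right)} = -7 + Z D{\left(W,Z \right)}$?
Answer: $5 i \sqrt{217} \approx 73.655 i$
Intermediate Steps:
$J{\left(Z,W \right)} = -7 + W Z$ ($J{\left(Z,W \right)} = -7 + Z W = -7 + W Z$)
$\sqrt{J{\left(-194,-41 + 75 \right)} + 1178} = \sqrt{\left(-7 + \left(-41 + 75\right) \left(-194\right)\right) + 1178} = \sqrt{\left(-7 + 34 \left(-194\right)\right) + 1178} = \sqrt{\left(-7 - 6596\right) + 1178} = \sqrt{-6603 + 1178} = \sqrt{-5425} = 5 i \sqrt{217}$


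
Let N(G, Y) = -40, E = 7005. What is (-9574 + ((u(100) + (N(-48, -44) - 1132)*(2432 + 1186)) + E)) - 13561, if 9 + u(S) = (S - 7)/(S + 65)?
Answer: -234103894/55 ≈ -4.2564e+6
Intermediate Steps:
u(S) = -9 + (-7 + S)/(65 + S) (u(S) = -9 + (S - 7)/(S + 65) = -9 + (-7 + S)/(65 + S))
(-9574 + ((u(100) + (N(-48, -44) - 1132)*(2432 + 1186)) + E)) - 13561 = (-9574 + ((8*(-74 - 1*100)/(65 + 100) + (-40 - 1132)*(2432 + 1186)) + 7005)) - 13561 = (-9574 + ((8*(-74 - 100)/165 - 1172*3618) + 7005)) - 13561 = (-9574 + ((8*(1/165)*(-174) - 4240296) + 7005)) - 13561 = (-9574 + ((-464/55 - 4240296) + 7005)) - 13561 = (-9574 + (-233216744/55 + 7005)) - 13561 = (-9574 - 232831469/55) - 13561 = -233358039/55 - 13561 = -234103894/55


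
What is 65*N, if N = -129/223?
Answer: -8385/223 ≈ -37.601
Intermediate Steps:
N = -129/223 (N = -129*1/223 = -129/223 ≈ -0.57847)
65*N = 65*(-129/223) = -8385/223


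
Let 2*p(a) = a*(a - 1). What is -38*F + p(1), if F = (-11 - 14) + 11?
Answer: 532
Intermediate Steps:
p(a) = a*(-1 + a)/2 (p(a) = (a*(a - 1))/2 = (a*(-1 + a))/2 = a*(-1 + a)/2)
F = -14 (F = -25 + 11 = -14)
-38*F + p(1) = -38*(-14) + (1/2)*1*(-1 + 1) = 532 + (1/2)*1*0 = 532 + 0 = 532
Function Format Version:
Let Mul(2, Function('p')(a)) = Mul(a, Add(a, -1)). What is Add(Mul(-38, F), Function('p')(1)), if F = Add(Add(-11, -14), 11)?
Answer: 532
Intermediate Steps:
Function('p')(a) = Mul(Rational(1, 2), a, Add(-1, a)) (Function('p')(a) = Mul(Rational(1, 2), Mul(a, Add(a, -1))) = Mul(Rational(1, 2), Mul(a, Add(-1, a))) = Mul(Rational(1, 2), a, Add(-1, a)))
F = -14 (F = Add(-25, 11) = -14)
Add(Mul(-38, F), Function('p')(1)) = Add(Mul(-38, -14), Mul(Rational(1, 2), 1, Add(-1, 1))) = Add(532, Mul(Rational(1, 2), 1, 0)) = Add(532, 0) = 532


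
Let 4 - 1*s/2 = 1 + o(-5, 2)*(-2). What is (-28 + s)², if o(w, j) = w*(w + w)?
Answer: 31684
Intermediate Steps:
o(w, j) = 2*w² (o(w, j) = w*(2*w) = 2*w²)
s = 206 (s = 8 - 2*(1 + (2*(-5)²)*(-2)) = 8 - 2*(1 + (2*25)*(-2)) = 8 - 2*(1 + 50*(-2)) = 8 - 2*(1 - 100) = 8 - 2*(-99) = 8 + 198 = 206)
(-28 + s)² = (-28 + 206)² = 178² = 31684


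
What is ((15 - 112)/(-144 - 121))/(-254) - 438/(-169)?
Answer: 29465387/11375390 ≈ 2.5903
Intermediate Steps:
((15 - 112)/(-144 - 121))/(-254) - 438/(-169) = -97/(-265)*(-1/254) - 438*(-1/169) = -97*(-1/265)*(-1/254) + 438/169 = (97/265)*(-1/254) + 438/169 = -97/67310 + 438/169 = 29465387/11375390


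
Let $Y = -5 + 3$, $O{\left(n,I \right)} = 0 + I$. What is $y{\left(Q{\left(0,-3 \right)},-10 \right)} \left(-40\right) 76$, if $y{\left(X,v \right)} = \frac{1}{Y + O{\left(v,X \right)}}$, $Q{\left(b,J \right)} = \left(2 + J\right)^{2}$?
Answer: $3040$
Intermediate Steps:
$O{\left(n,I \right)} = I$
$Y = -2$
$y{\left(X,v \right)} = \frac{1}{-2 + X}$
$y{\left(Q{\left(0,-3 \right)},-10 \right)} \left(-40\right) 76 = \frac{1}{-2 + \left(2 - 3\right)^{2}} \left(-40\right) 76 = \frac{1}{-2 + \left(-1\right)^{2}} \left(-40\right) 76 = \frac{1}{-2 + 1} \left(-40\right) 76 = \frac{1}{-1} \left(-40\right) 76 = \left(-1\right) \left(-40\right) 76 = 40 \cdot 76 = 3040$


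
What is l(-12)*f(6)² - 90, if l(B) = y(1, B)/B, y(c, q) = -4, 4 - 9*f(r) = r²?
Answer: -20846/243 ≈ -85.786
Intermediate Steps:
f(r) = 4/9 - r²/9
l(B) = -4/B
l(-12)*f(6)² - 90 = (-4/(-12))*(4/9 - ⅑*6²)² - 90 = (-4*(-1/12))*(4/9 - ⅑*36)² - 90 = (4/9 - 4)²/3 - 90 = (-32/9)²/3 - 90 = (⅓)*(1024/81) - 90 = 1024/243 - 90 = -20846/243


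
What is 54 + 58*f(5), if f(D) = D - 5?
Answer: 54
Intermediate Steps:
f(D) = -5 + D
54 + 58*f(5) = 54 + 58*(-5 + 5) = 54 + 58*0 = 54 + 0 = 54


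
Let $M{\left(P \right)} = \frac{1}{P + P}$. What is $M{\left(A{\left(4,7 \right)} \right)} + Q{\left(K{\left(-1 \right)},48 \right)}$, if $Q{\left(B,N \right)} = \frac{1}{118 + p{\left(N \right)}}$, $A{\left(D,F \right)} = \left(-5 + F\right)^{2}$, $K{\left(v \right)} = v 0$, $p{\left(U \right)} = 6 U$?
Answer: $\frac{207}{1624} \approx 0.12746$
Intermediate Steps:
$K{\left(v \right)} = 0$
$M{\left(P \right)} = \frac{1}{2 P}$
$Q{\left(B,N \right)} = \frac{1}{118 + 6 N}$
$M{\left(A{\left(4,7 \right)} \right)} + Q{\left(K{\left(-1 \right)},48 \right)} = \frac{1}{2 \left(-5 + 7\right)^{2}} + \frac{1}{2 \left(59 + 3 \cdot 48\right)} = \frac{1}{2 \cdot 2^{2}} + \frac{1}{2 \left(59 + 144\right)} = \frac{1}{2 \cdot 4} + \frac{1}{2 \cdot 203} = \frac{1}{2} \cdot \frac{1}{4} + \frac{1}{2} \cdot \frac{1}{203} = \frac{1}{8} + \frac{1}{406} = \frac{207}{1624}$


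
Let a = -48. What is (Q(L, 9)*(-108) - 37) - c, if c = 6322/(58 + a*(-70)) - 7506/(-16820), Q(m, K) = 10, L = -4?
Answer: -16087292617/14372690 ≈ -1119.3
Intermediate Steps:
c = 32997887/14372690 (c = 6322/(58 - 48*(-70)) - 7506/(-16820) = 6322/(58 + 3360) - 7506*(-1/16820) = 6322/3418 + 3753/8410 = 6322*(1/3418) + 3753/8410 = 3161/1709 + 3753/8410 = 32997887/14372690 ≈ 2.2959)
(Q(L, 9)*(-108) - 37) - c = (10*(-108) - 37) - 1*32997887/14372690 = (-1080 - 37) - 32997887/14372690 = -1117 - 32997887/14372690 = -16087292617/14372690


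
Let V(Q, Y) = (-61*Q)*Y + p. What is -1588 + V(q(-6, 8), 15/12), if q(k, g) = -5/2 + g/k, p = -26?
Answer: -31721/24 ≈ -1321.7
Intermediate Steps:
q(k, g) = -5/2 + g/k (q(k, g) = -5*1/2 + g/k = -5/2 + g/k)
V(Q, Y) = -26 - 61*Q*Y (V(Q, Y) = (-61*Q)*Y - 26 = -61*Q*Y - 26 = -26 - 61*Q*Y)
-1588 + V(q(-6, 8), 15/12) = -1588 + (-26 - 61*(-5/2 + 8/(-6))*15/12) = -1588 + (-26 - 61*(-5/2 + 8*(-1/6))*15*(1/12)) = -1588 + (-26 - 61*(-5/2 - 4/3)*5/4) = -1588 + (-26 - 61*(-23/6)*5/4) = -1588 + (-26 + 7015/24) = -1588 + 6391/24 = -31721/24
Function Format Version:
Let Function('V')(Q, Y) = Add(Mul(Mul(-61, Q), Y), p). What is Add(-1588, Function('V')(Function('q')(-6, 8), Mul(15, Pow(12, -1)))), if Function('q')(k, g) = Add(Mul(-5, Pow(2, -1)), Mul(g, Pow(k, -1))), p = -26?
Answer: Rational(-31721, 24) ≈ -1321.7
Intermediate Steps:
Function('q')(k, g) = Add(Rational(-5, 2), Mul(g, Pow(k, -1))) (Function('q')(k, g) = Add(Mul(-5, Rational(1, 2)), Mul(g, Pow(k, -1))) = Add(Rational(-5, 2), Mul(g, Pow(k, -1))))
Function('V')(Q, Y) = Add(-26, Mul(-61, Q, Y)) (Function('V')(Q, Y) = Add(Mul(Mul(-61, Q), Y), -26) = Add(Mul(-61, Q, Y), -26) = Add(-26, Mul(-61, Q, Y)))
Add(-1588, Function('V')(Function('q')(-6, 8), Mul(15, Pow(12, -1)))) = Add(-1588, Add(-26, Mul(-61, Add(Rational(-5, 2), Mul(8, Pow(-6, -1))), Mul(15, Pow(12, -1))))) = Add(-1588, Add(-26, Mul(-61, Add(Rational(-5, 2), Mul(8, Rational(-1, 6))), Mul(15, Rational(1, 12))))) = Add(-1588, Add(-26, Mul(-61, Add(Rational(-5, 2), Rational(-4, 3)), Rational(5, 4)))) = Add(-1588, Add(-26, Mul(-61, Rational(-23, 6), Rational(5, 4)))) = Add(-1588, Add(-26, Rational(7015, 24))) = Add(-1588, Rational(6391, 24)) = Rational(-31721, 24)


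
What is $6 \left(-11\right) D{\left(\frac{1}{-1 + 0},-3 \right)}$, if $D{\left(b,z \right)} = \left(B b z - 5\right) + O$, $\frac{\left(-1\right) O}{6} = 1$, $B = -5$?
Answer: $1716$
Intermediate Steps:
$O = -6$ ($O = \left(-6\right) 1 = -6$)
$D{\left(b,z \right)} = -11 - 5 b z$ ($D{\left(b,z \right)} = \left(- 5 b z - 5\right) - 6 = \left(-5 - 5 b z\right) - 6 = -11 - 5 b z$)
$6 \left(-11\right) D{\left(\frac{1}{-1 + 0},-3 \right)} = 6 \left(-11\right) \left(-11 - 5 \frac{1}{-1 + 0} \left(-3\right)\right) = - 66 \left(-11 - 5 \frac{1}{-1} \left(-3\right)\right) = - 66 \left(-11 - \left(-5\right) \left(-3\right)\right) = - 66 \left(-11 - 15\right) = \left(-66\right) \left(-26\right) = 1716$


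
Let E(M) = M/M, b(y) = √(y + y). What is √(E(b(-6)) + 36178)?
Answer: 11*√299 ≈ 190.21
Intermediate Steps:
b(y) = √2*√y (b(y) = √(2*y) = √2*√y)
E(M) = 1
√(E(b(-6)) + 36178) = √(1 + 36178) = √36179 = 11*√299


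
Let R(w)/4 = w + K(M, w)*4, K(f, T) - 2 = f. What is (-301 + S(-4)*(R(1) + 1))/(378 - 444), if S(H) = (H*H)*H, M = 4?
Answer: 205/2 ≈ 102.50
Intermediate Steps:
K(f, T) = 2 + f
S(H) = H³ (S(H) = H²*H = H³)
R(w) = 96 + 4*w (R(w) = 4*(w + (2 + 4)*4) = 4*(w + 6*4) = 4*(w + 24) = 4*(24 + w) = 96 + 4*w)
(-301 + S(-4)*(R(1) + 1))/(378 - 444) = (-301 + (-4)³*((96 + 4*1) + 1))/(378 - 444) = (-301 - 64*((96 + 4) + 1))/(-66) = (-301 - 64*(100 + 1))*(-1/66) = (-301 - 64*101)*(-1/66) = (-301 - 6464)*(-1/66) = -6765*(-1/66) = 205/2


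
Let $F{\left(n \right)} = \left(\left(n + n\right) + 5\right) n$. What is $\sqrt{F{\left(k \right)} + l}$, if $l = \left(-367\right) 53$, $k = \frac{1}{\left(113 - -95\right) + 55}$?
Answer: $\frac{i \sqrt{1345404902}}{263} \approx 139.47 i$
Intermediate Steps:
$k = \frac{1}{263}$ ($k = \frac{1}{\left(113 + 95\right) + 55} = \frac{1}{208 + 55} = \frac{1}{263} \approx 0.0038023$)
$l = -19451$
$F{\left(n \right)} = n \left(5 + 2 n\right)$ ($F{\left(n \right)} = \left(2 n + 5\right) n = \left(5 + 2 n\right) n = n \left(5 + 2 n\right)$)
$\sqrt{F{\left(k \right)} + l} = \sqrt{\frac{5 + 2 \cdot \frac{1}{263}}{263} - 19451} = \sqrt{\frac{5 + \frac{2}{263}}{263} - 19451} = \sqrt{\frac{1}{263} \cdot \frac{1317}{263} - 19451} = \sqrt{\frac{1317}{69169} - 19451} = \sqrt{- \frac{1345404902}{69169}} = \frac{i \sqrt{1345404902}}{263}$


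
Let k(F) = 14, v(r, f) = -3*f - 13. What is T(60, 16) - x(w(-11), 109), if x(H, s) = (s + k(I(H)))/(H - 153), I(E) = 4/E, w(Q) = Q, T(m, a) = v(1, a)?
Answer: -241/4 ≈ -60.250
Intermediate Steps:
v(r, f) = -13 - 3*f
T(m, a) = -13 - 3*a
x(H, s) = (14 + s)/(-153 + H) (x(H, s) = (s + 14)/(H - 153) = (14 + s)/(-153 + H))
T(60, 16) - x(w(-11), 109) = (-13 - 3*16) - (14 + 109)/(-153 - 11) = (-13 - 48) - 123/(-164) = -61 - (-1)*123/164 = -61 - 1*(-3/4) = -61 + 3/4 = -241/4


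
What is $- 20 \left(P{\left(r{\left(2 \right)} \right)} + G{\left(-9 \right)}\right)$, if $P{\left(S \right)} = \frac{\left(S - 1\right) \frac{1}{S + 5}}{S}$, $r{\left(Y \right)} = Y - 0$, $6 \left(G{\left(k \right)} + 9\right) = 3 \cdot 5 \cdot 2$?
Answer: $\frac{550}{7} \approx 78.571$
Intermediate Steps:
$G{\left(k \right)} = -4$ ($G{\left(k \right)} = -9 + \frac{3 \cdot 5 \cdot 2}{6} = -9 + \frac{15 \cdot 2}{6} = -9 + \frac{1}{6} \cdot 30 = -9 + 5 = -4$)
$r{\left(Y \right)} = Y$ ($r{\left(Y \right)} = Y + 0 = Y$)
$P{\left(S \right)} = \frac{-1 + S}{S \left(5 + S\right)}$ ($P{\left(S \right)} = \frac{\left(-1 + S\right) \frac{1}{5 + S}}{S} = \frac{\frac{1}{5 + S} \left(-1 + S\right)}{S} = \frac{-1 + S}{S \left(5 + S\right)}$)
$- 20 \left(P{\left(r{\left(2 \right)} \right)} + G{\left(-9 \right)}\right) = - 20 \left(\frac{-1 + 2}{2 \left(5 + 2\right)} - 4\right) = - 20 \left(\frac{1}{2} \cdot \frac{1}{7} \cdot 1 - 4\right) = - 20 \left(\frac{1}{14} - 4\right) = \left(-20\right) \left(- \frac{55}{14}\right) = \frac{550}{7}$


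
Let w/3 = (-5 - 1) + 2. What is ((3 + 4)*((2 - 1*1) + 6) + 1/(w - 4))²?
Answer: 613089/256 ≈ 2394.9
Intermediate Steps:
w = -12 (w = 3*((-5 - 1) + 2) = 3*(-6 + 2) = 3*(-4) = -12)
((3 + 4)*((2 - 1*1) + 6) + 1/(w - 4))² = ((3 + 4)*((2 - 1*1) + 6) + 1/(-12 - 4))² = (7*((2 - 1) + 6) + 1/(-16))² = (7*(1 + 6) - 1/16)² = (7*7 - 1/16)² = (49 - 1/16)² = (783/16)² = 613089/256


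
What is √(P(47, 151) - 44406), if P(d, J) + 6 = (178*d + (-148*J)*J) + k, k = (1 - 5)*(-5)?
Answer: I*√3410574 ≈ 1846.8*I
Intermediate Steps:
k = 20 (k = -4*(-5) = 20)
P(d, J) = 14 - 148*J² + 178*d (P(d, J) = -6 + ((178*d + (-148*J)*J) + 20) = -6 + ((178*d - 148*J²) + 20) = -6 + ((-148*J² + 178*d) + 20) = -6 + (20 - 148*J² + 178*d) = 14 - 148*J² + 178*d)
√(P(47, 151) - 44406) = √((14 - 148*151² + 178*47) - 44406) = √((14 - 148*22801 + 8366) - 44406) = √((14 - 3374548 + 8366) - 44406) = √(-3366168 - 44406) = √(-3410574) = I*√3410574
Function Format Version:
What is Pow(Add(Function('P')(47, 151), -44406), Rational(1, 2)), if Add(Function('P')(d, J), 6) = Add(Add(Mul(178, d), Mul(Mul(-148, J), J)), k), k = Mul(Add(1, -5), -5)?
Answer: Mul(I, Pow(3410574, Rational(1, 2))) ≈ Mul(1846.8, I)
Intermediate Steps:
k = 20 (k = Mul(-4, -5) = 20)
Function('P')(d, J) = Add(14, Mul(-148, Pow(J, 2)), Mul(178, d)) (Function('P')(d, J) = Add(-6, Add(Add(Mul(178, d), Mul(Mul(-148, J), J)), 20)) = Add(-6, Add(Add(Mul(178, d), Mul(-148, Pow(J, 2))), 20)) = Add(-6, Add(Add(Mul(-148, Pow(J, 2)), Mul(178, d)), 20)) = Add(-6, Add(20, Mul(-148, Pow(J, 2)), Mul(178, d))) = Add(14, Mul(-148, Pow(J, 2)), Mul(178, d)))
Pow(Add(Function('P')(47, 151), -44406), Rational(1, 2)) = Pow(Add(Add(14, Mul(-148, Pow(151, 2)), Mul(178, 47)), -44406), Rational(1, 2)) = Pow(Add(Add(14, Mul(-148, 22801), 8366), -44406), Rational(1, 2)) = Pow(Add(Add(14, -3374548, 8366), -44406), Rational(1, 2)) = Pow(Add(-3366168, -44406), Rational(1, 2)) = Pow(-3410574, Rational(1, 2)) = Mul(I, Pow(3410574, Rational(1, 2)))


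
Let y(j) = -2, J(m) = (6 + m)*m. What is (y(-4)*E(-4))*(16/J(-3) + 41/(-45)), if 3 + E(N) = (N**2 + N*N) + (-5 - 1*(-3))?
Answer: 726/5 ≈ 145.20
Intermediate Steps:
J(m) = m*(6 + m)
E(N) = -5 + 2*N**2 (E(N) = -3 + ((N**2 + N*N) + (-5 - 1*(-3))) = -3 + ((N**2 + N**2) + (-5 + 3)) = -3 + (2*N**2 - 2) = -3 + (-2 + 2*N**2) = -5 + 2*N**2)
(y(-4)*E(-4))*(16/J(-3) + 41/(-45)) = (-2*(-5 + 2*(-4)**2))*(16/((-3*(6 - 3))) + 41/(-45)) = (-2*(-5 + 2*16))*(16/((-3*3)) + 41*(-1/45)) = (-2*(-5 + 32))*(16/(-9) - 41/45) = (-2*27)*(16*(-1/9) - 41/45) = -54*(-16/9 - 41/45) = -54*(-121/45) = 726/5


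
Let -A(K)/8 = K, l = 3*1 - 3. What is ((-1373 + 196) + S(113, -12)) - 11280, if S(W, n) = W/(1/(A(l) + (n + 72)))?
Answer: -5677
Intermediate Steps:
l = 0 (l = 3 - 3 = 0)
A(K) = -8*K
S(W, n) = W*(72 + n) (S(W, n) = W/(1/(-8*0 + (n + 72))) = W/(1/(0 + (72 + n))) = W/(1/(72 + n)) = W*(72 + n))
((-1373 + 196) + S(113, -12)) - 11280 = ((-1373 + 196) + 113*(72 - 12)) - 11280 = (-1177 + 113*60) - 11280 = (-1177 + 6780) - 11280 = 5603 - 11280 = -5677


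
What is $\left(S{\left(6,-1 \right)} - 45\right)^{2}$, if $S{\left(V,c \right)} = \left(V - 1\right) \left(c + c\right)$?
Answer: $3025$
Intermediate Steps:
$S{\left(V,c \right)} = 2 c \left(-1 + V\right)$ ($S{\left(V,c \right)} = \left(-1 + V\right) 2 c = 2 c \left(-1 + V\right)$)
$\left(S{\left(6,-1 \right)} - 45\right)^{2} = \left(2 \left(-1\right) \left(-1 + 6\right) - 45\right)^{2} = \left(2 \left(-1\right) 5 - 45\right)^{2} = \left(-10 - 45\right)^{2} = \left(-55\right)^{2} = 3025$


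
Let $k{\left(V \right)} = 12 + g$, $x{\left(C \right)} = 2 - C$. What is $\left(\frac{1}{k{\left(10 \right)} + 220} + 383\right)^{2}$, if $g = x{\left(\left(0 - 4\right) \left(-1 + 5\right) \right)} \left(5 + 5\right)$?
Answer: $\frac{24899893209}{169744} \approx 1.4669 \cdot 10^{5}$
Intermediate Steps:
$g = 180$ ($g = \left(2 - \left(0 - 4\right) \left(-1 + 5\right)\right) \left(5 + 5\right) = \left(2 - \left(-4\right) 4\right) 10 = \left(2 - -16\right) 10 = \left(2 + 16\right) 10 = 18 \cdot 10 = 180$)
$k{\left(V \right)} = 192$ ($k{\left(V \right)} = 12 + 180 = 192$)
$\left(\frac{1}{k{\left(10 \right)} + 220} + 383\right)^{2} = \left(\frac{1}{192 + 220} + 383\right)^{2} = \left(\frac{1}{412} + 383\right)^{2} = \left(\frac{157797}{412}\right)^{2} = \frac{24899893209}{169744}$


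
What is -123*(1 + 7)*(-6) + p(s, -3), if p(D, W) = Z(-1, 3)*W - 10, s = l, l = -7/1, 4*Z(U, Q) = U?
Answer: 23579/4 ≈ 5894.8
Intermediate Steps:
Z(U, Q) = U/4
l = -7 (l = -7*1 = -7)
s = -7
p(D, W) = -10 - W/4 (p(D, W) = ((¼)*(-1))*W - 10 = -W/4 - 10 = -10 - W/4)
-123*(1 + 7)*(-6) + p(s, -3) = -123*(1 + 7)*(-6) + (-10 - ¼*(-3)) = -984*(-6) + (-10 + ¾) = -123*(-48) - 37/4 = 5904 - 37/4 = 23579/4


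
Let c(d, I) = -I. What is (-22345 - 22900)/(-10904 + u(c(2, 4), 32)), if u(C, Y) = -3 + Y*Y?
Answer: 45245/9883 ≈ 4.5781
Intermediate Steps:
u(C, Y) = -3 + Y²
(-22345 - 22900)/(-10904 + u(c(2, 4), 32)) = (-22345 - 22900)/(-10904 + (-3 + 32²)) = -45245/(-10904 + (-3 + 1024)) = -45245/(-10904 + 1021) = -45245/(-9883) = -45245*(-1/9883) = 45245/9883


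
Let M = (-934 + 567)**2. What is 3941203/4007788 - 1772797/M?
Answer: -6574157852169/539804957932 ≈ -12.179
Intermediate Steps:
M = 134689 (M = (-367)**2 = 134689)
3941203/4007788 - 1772797/M = 3941203/4007788 - 1772797/134689 = -6574157852169/539804957932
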